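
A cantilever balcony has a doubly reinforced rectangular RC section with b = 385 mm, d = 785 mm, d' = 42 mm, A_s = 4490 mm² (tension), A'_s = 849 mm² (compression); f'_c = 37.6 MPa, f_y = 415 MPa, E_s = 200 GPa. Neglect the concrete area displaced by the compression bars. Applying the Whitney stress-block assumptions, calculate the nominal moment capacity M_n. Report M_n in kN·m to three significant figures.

Assume both tension and compression steel yield.
Net tension couple steel: A_s − A'_s = 3641 mm².
a = (A_s − A'_s) f_y / (0.85 f'_c b) = 1511015/(0.85 × 37.6 × 385) = 122.80 mm.
c = a/β₁ = 122.80/0.781 = 157.23 mm; ε'_s = 0.003(c − d')/c = 0.0022 ≥ f_y/E_s = 0.0021, so compression steel does yield.
M_n = (A_s − A'_s) f_y (d − a/2) + A'_s f_y (d − d') = [1511015 × (785 − 61.4) + 352335 × (785 − 42)] × 10⁻⁶ = 1093.37 + 261.78 = 1355.15 kN·m.

M_n ≈ 1360 kN·m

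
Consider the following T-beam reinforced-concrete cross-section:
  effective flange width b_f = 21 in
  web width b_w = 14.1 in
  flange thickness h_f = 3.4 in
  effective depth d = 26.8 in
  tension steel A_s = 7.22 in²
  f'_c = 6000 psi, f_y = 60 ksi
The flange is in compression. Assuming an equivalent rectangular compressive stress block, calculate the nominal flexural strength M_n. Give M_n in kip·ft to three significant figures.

Tension: T = A_s f_y = 7.22 × 60 = 433.2 kips.
Try a within the flange: a = T/(0.85 f'_c b_f) = 433.2/(0.85 × 6 × 21) = 4.045 in.
a = 4.045 > h_f = 3.4 in: the block extends into the web. Split into flange-overhang and web parts.
C_f = 0.85 f'_c (b_f − b_w) h_f = 0.85 × 6 × (21 − 14.1) × 3.4 = 119.6 kips.
Remaining web compression depth: a_w = (T − C_f)/(0.85 f'_c b_w) = (433.2 − 119.6)/(0.85 × 6 × 14.1) = 4.361 in.
M_n = C_f(d − h_f/2) + (T − C_f)(d − a_w/2) = 119.6 × (26.8 − 1.7) + 313.6 × (26.8 − 2.1805) = 3002.0 + 7720.7 = 10722.7 kip·in.
M_n = 10722.7/12 = 893.56 kip·ft.

M_n ≈ 894 kip·ft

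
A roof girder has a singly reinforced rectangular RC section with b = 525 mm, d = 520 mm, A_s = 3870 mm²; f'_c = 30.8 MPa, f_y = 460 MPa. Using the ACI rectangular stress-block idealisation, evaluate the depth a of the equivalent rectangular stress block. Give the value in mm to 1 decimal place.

a ≈ 129.5 mm

T = A_s f_y = 3870 × 460 = 1780200 N = 1780.2 kN.
Setting C = 0.85 f'_c a b equal to T: a = 1780200/(0.85 × 30.8 × 525) = 129.5 mm.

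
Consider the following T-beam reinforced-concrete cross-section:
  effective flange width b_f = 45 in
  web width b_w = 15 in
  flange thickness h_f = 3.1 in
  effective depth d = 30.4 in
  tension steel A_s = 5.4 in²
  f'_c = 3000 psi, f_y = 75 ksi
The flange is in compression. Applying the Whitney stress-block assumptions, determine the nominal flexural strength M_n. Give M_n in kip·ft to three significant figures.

M_n ≈ 965 kip·ft

Tension: T = A_s f_y = 5.4 × 75 = 405 kips.
Try a within the flange: a = T/(0.85 f'_c b_f) = 405/(0.85 × 3 × 45) = 3.529 in.
a = 3.529 > h_f = 3.1 in: the block extends into the web. Split into flange-overhang and web parts.
C_f = 0.85 f'_c (b_f − b_w) h_f = 0.85 × 3 × (45 − 15) × 3.1 = 237.2 kips.
Remaining web compression depth: a_w = (T − C_f)/(0.85 f'_c b_w) = (405 − 237.2)/(0.85 × 3 × 15) = 4.387 in.
M_n = C_f(d − h_f/2) + (T − C_f)(d − a_w/2) = 237.2 × (30.4 − 1.55) + 167.8 × (30.4 − 2.1935) = 6843.2 + 4733.1 = 11576.3 kip·in.
M_n = 11576.3/12 = 964.69 kip·ft.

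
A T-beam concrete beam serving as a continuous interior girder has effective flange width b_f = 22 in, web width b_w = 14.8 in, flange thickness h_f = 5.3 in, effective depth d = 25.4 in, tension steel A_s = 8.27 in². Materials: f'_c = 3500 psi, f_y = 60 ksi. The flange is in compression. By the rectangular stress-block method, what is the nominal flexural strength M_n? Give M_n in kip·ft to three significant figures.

M_n ≈ 887 kip·ft

Tension: T = A_s f_y = 8.27 × 60 = 496.2 kips.
Try a within the flange: a = T/(0.85 f'_c b_f) = 496.2/(0.85 × 3.5 × 22) = 7.581 in.
a = 7.581 > h_f = 5.3 in: the block extends into the web. Split into flange-overhang and web parts.
C_f = 0.85 f'_c (b_f − b_w) h_f = 0.85 × 3.5 × (22 − 14.8) × 5.3 = 113.5 kips.
Remaining web compression depth: a_w = (T − C_f)/(0.85 f'_c b_w) = (496.2 − 113.5)/(0.85 × 3.5 × 14.8) = 8.692 in.
M_n = C_f(d − h_f/2) + (T − C_f)(d − a_w/2) = 113.5 × (25.4 − 2.65) + 382.7 × (25.4 − 4.346) = 2582.1 + 8057.4 = 10639.5 kip·in.
M_n = 10639.5/12 = 886.63 kip·ft.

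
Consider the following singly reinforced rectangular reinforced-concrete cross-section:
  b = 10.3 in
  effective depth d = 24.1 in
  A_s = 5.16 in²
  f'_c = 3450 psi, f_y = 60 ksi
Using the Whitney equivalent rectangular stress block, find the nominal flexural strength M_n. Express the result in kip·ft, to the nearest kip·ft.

T = A_s f_y = 5.16 × 60 = 309.6 kips.
a = T/(0.85 f'_c b) = 309.6/(0.85 × 3.45 × 10.3) = 10.250 in.
M_n = T(d − a/2) = 309.6 × (24.1 − 5.125) = 5874.7 kip·in = 5874.7/12 = 489.56 kip·ft.

M_n ≈ 490 kip·ft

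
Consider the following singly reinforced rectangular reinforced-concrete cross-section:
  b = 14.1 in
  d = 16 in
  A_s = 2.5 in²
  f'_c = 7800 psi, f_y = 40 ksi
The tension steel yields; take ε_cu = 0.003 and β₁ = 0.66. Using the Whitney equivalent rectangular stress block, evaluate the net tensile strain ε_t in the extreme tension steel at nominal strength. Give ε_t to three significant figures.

ε_t ≈ 0.0266

a = A_s f_y/(0.85 f'_c b) = 1.070 in.
β₁ = 0.66, so c = a/β₁ = 1.070/0.66 = 1.621 in.
From the linear strain diagram with ε_cu = 0.003: ε_t = 0.003 (d − c)/c = 0.003 × (16 − 1.621)/1.621 = 0.0266.
Since ε_t ≥ 0.005, the section is tension-controlled.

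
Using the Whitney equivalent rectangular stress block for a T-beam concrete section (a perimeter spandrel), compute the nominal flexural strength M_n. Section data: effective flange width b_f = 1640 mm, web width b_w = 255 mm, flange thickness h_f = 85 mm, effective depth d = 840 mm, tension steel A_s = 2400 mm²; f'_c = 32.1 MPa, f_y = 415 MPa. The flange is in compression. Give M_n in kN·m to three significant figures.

Tension: T = A_s f_y = 2400 × 415 = 996000 N.
Try a within the flange: a = T/(0.85 f'_c b_f) = 996000/(0.85 × 32.1 × 1640) = 22.26 mm.
Since a = 22.26 ≤ h_f = 85 mm, the stress block lies entirely in the flange; analyse as a rectangular beam of width b_f.
M_n = T(d − a/2) = 996000 × (840 − 11.13) = 825.55 × 10⁶ N·mm.
M_n = 825.55 kN·m.

M_n ≈ 826 kN·m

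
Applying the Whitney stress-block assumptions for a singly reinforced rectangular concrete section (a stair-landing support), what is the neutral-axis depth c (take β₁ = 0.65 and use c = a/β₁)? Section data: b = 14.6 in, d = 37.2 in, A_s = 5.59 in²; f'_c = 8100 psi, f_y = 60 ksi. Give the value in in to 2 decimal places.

T = A_s f_y = 5.59 × 60 = 335.4 kips.
a = T/(0.85 f'_c b) = 335.4/(0.85 × 8.1 × 14.6) = 3.3366 in.
With β₁ = 0.65, c = a/β₁ = 3.3366/0.65 = 5.13 in.

c ≈ 5.13 in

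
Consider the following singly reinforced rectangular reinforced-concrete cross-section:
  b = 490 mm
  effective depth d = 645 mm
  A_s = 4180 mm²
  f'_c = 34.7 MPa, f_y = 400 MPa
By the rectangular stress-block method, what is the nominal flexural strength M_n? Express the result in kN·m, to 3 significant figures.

T = A_s f_y = 4180 × 400 = 1672000 N = 1672 kN.
From C = T: a = T/(0.85 f'_c b) = 1672000/(0.85 × 34.7 × 490) = 115.69 mm.
M_n = T(d − a/2) = 1672 kN × (645 − 57.845) mm = 981.72 kN·m.

M_n ≈ 982 kN·m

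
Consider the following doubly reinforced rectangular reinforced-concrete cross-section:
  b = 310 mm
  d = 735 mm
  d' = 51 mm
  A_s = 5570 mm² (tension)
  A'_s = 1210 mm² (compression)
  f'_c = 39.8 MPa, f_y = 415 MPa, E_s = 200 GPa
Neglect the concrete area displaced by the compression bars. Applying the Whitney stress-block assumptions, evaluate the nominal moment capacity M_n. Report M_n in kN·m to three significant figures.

Assume both tension and compression steel yield.
Net tension couple steel: A_s − A'_s = 4360 mm².
a = (A_s − A'_s) f_y / (0.85 f'_c b) = 1809400/(0.85 × 39.8 × 310) = 172.53 mm.
c = a/β₁ = 172.53/0.766 = 225.23 mm; ε'_s = 0.003(c − d')/c = 0.0023 ≥ f_y/E_s = 0.0021, so compression steel does yield.
M_n = (A_s − A'_s) f_y (d − a/2) + A'_s f_y (d − d') = [1809400 × (735 − 86.265) + 502150 × (735 − 51)] × 10⁻⁶ = 1173.82 + 343.47 = 1517.29 kN·m.

M_n ≈ 1520 kN·m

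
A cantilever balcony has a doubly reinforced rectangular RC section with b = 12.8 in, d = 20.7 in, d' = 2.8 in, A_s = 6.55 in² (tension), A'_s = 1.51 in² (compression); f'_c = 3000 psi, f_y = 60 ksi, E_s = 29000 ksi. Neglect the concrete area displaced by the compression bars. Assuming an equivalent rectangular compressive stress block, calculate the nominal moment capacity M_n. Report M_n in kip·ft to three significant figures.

Assume both steels yield.
a = (A_s − A'_s) f_y/(0.85 f'_c b) = (6.55 − 1.51) × 60/(0.85 × 3 × 12.8) = 9.265 in.
c = a/β₁ = 9.265/0.85 = 10.900 in; ε'_s = 0.003(c − d')/c = 0.0022 ≥ ε_y = 0.0021, so the compression steel yields.
M_n = (A_s − A'_s) f_y (d − a/2) + A'_s f_y (d − d') = 302.4 × (20.7 − 4.6325) + 90.6 × (20.7 − 2.8) = 4858.8 + 1621.7 = 6480.5 kip·in = 6480.5/12 = 540.04 kip·ft.

M_n ≈ 540 kip·ft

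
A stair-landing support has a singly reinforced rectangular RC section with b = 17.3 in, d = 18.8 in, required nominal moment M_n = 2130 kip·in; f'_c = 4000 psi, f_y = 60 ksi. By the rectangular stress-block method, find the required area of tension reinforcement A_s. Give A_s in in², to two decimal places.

A_s ≈ 2.00 in²

From M_n = 0.85 f'_c a b (d − a/2):
a = d − √(d² − 2M_n/(0.85 f'_c b)) = 18.8 − √(18.8² − 2 × 2130/(0.85 × 4 × 17.3)) = 2.036 in.
A_s = 0.85 f'_c a b / f_y = 0.85 × 4 × 2.036 × 17.3 / 60 = 1.996 in².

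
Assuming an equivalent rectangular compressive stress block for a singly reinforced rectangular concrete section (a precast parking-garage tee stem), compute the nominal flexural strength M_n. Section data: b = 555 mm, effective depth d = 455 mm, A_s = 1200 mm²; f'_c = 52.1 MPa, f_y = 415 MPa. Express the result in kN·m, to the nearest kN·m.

T = A_s f_y = 1200 × 415 = 498000 N = 498 kN.
From C = T: a = T/(0.85 f'_c b) = 498000/(0.85 × 52.1 × 555) = 20.26 mm.
M_n = T(d − a/2) = 498 kN × (455 − 10.13) mm = 221.55 kN·m.

M_n ≈ 222 kN·m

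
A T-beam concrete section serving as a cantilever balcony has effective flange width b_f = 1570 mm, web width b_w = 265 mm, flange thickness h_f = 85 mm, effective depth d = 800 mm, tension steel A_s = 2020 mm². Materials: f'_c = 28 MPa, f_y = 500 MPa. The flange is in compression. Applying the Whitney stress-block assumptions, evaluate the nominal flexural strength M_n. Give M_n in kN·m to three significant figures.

M_n ≈ 794 kN·m

Tension: T = A_s f_y = 2020 × 500 = 1010000 N.
Try a within the flange: a = T/(0.85 f'_c b_f) = 1010000/(0.85 × 28 × 1570) = 27.03 mm.
Since a = 27.03 ≤ h_f = 85 mm, the stress block lies entirely in the flange; analyse as a rectangular beam of width b_f.
M_n = T(d − a/2) = 1010000 × (800 − 13.515) = 794.35 × 10⁶ N·mm.
M_n = 794.35 kN·m.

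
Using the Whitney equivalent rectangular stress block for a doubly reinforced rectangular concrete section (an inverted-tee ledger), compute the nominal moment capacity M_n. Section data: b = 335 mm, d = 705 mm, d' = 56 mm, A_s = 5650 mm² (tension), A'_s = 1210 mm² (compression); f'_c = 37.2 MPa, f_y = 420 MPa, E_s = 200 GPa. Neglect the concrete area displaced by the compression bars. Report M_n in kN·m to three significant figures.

Assume both tension and compression steel yield.
Net tension couple steel: A_s − A'_s = 4440 mm².
a = (A_s − A'_s) f_y / (0.85 f'_c b) = 1864800/(0.85 × 37.2 × 335) = 176.05 mm.
c = a/β₁ = 176.05/0.784 = 224.55 mm; ε'_s = 0.003(c − d')/c = 0.0023 ≥ f_y/E_s = 0.0021, so compression steel does yield.
M_n = (A_s − A'_s) f_y (d − a/2) + A'_s f_y (d − d') = [1864800 × (705 − 88.025) + 508200 × (705 − 56)] × 10⁻⁶ = 1150.53 + 329.82 = 1480.35 kN·m.

M_n ≈ 1480 kN·m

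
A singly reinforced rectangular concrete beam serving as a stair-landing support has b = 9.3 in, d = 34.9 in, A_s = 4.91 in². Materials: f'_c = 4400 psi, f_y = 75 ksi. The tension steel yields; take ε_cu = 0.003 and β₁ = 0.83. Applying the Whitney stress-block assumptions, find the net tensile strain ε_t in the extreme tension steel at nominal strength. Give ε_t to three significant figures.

ε_t ≈ 0.00521

a = A_s f_y/(0.85 f'_c b) = 10.587 in.
β₁ = 0.83, so c = a/β₁ = 10.587/0.83 = 12.755 in.
From the linear strain diagram with ε_cu = 0.003: ε_t = 0.003 (d − c)/c = 0.003 × (34.9 − 12.755)/12.755 = 0.00521.
Since ε_t ≥ 0.005, the section is tension-controlled.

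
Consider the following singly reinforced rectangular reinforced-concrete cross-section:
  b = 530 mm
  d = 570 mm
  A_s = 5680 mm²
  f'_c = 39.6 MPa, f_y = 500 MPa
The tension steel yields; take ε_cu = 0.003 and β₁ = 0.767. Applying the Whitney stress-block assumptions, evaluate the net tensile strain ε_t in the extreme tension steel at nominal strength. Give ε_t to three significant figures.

a = A_s f_y/(0.85 f'_c b) = 159.19 mm.
β₁ = 0.767, so c = a/β₁ = 159.19/0.767 = 207.55 mm.
From the linear strain diagram with ε_cu = 0.003: ε_t = 0.003 (d − c)/c = 0.003 × (570 − 207.55)/207.55 = 0.00524.
Since ε_t ≥ 0.005, the section is tension-controlled.

ε_t ≈ 0.00524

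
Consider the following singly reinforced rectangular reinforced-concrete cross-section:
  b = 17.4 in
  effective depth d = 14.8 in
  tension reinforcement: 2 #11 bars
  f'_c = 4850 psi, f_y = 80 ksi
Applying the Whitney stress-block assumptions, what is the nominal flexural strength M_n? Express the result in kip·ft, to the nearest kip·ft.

M_n ≈ 272 kip·ft

A_s = 2 × 1.56 = 3.12 in².
T = A_s f_y = 3.12 × 80 = 249.6 kips.
a = T/(0.85 f'_c b) = 249.6/(0.85 × 4.85 × 17.4) = 3.480 in.
M_n = T(d − a/2) = 249.6 × (14.8 − 1.74) = 3259.8 kip·in = 3259.8/12 = 271.65 kip·ft.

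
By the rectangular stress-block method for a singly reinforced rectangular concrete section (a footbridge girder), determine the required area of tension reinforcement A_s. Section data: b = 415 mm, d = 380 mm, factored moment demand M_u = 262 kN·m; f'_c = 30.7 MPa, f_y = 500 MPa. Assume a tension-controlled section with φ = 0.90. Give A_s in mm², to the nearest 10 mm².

M_n = M_u/φ = 262/0.90 = 291.111 kN·m.
With M_n = 0.85 f'_c a b (d − a/2), solve the quadratic for a:
a = d − √(d² − 2M_n/(0.85 f'_c b)) = 380 − √(380² − 2 × 291.111×10⁶/(0.85 × 30.7 × 415)) = 78.94 mm.
A_s = 0.85 f'_c a b / f_y = 0.85 × 30.7 × 78.94 × 415 / 500 = 1709.7 mm².

A_s ≈ 1710 mm²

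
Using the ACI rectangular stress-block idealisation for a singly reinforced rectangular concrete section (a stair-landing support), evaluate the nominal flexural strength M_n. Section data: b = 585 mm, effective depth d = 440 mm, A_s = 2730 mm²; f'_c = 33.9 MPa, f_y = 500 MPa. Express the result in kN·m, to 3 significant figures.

M_n ≈ 545 kN·m

T = A_s f_y = 2730 × 500 = 1365000 N = 1365 kN.
From C = T: a = T/(0.85 f'_c b) = 1365000/(0.85 × 33.9 × 585) = 80.98 mm.
M_n = T(d − a/2) = 1365 kN × (440 − 40.49) mm = 545.33 kN·m.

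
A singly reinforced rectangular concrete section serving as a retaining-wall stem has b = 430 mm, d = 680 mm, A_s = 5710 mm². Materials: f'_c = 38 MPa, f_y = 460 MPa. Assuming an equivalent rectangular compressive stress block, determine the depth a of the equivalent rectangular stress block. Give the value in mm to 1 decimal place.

a ≈ 189.1 mm

T = A_s f_y = 5710 × 460 = 2626600 N = 2626.6 kN.
Setting C = 0.85 f'_c a b equal to T: a = 2626600/(0.85 × 38 × 430) = 189.1 mm.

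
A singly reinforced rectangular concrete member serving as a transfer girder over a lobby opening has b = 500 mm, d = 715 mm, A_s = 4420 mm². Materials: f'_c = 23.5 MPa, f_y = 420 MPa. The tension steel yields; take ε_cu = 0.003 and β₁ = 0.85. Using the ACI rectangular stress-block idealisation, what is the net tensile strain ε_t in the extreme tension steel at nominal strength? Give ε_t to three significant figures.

a = A_s f_y/(0.85 f'_c b) = 185.87 mm.
β₁ = 0.85, so c = a/β₁ = 185.87/0.85 = 218.67 mm.
From the linear strain diagram with ε_cu = 0.003: ε_t = 0.003 (d − c)/c = 0.003 × (715 − 218.67)/218.67 = 0.00681.
Since ε_t ≥ 0.005, the section is tension-controlled.

ε_t ≈ 0.00681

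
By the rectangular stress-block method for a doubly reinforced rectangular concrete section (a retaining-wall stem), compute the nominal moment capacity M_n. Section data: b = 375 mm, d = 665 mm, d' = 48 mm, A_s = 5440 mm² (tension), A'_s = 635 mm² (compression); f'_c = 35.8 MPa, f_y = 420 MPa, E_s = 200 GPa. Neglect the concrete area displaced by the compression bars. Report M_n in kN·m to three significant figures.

Assume both tension and compression steel yield.
Net tension couple steel: A_s − A'_s = 4805 mm².
a = (A_s − A'_s) f_y / (0.85 f'_c b) = 2018100/(0.85 × 35.8 × 375) = 176.85 mm.
c = a/β₁ = 176.85/0.794 = 222.73 mm; ε'_s = 0.003(c − d')/c = 0.0024 ≥ f_y/E_s = 0.0021, so compression steel does yield.
M_n = (A_s − A'_s) f_y (d − a/2) + A'_s f_y (d − d') = [2018100 × (665 − 88.425) + 266700 × (665 − 48)] × 10⁻⁶ = 1163.59 + 164.55 = 1328.14 kN·m.

M_n ≈ 1330 kN·m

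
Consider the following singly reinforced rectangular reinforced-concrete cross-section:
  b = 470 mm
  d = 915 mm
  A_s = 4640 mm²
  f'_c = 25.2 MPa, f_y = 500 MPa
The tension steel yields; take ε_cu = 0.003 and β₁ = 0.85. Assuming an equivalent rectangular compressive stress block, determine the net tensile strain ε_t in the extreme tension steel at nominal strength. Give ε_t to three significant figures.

ε_t ≈ 0.00712

a = A_s f_y/(0.85 f'_c b) = 230.45 mm.
β₁ = 0.85, so c = a/β₁ = 230.45/0.85 = 271.12 mm.
From the linear strain diagram with ε_cu = 0.003: ε_t = 0.003 (d − c)/c = 0.003 × (915 − 271.12)/271.12 = 0.00712.
Since ε_t ≥ 0.005, the section is tension-controlled.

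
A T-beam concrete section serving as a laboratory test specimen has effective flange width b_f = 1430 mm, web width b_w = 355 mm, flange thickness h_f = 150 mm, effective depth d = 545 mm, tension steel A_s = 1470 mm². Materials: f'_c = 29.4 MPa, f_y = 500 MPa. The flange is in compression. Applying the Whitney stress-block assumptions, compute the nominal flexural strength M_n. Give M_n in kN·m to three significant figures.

M_n ≈ 393 kN·m

Tension: T = A_s f_y = 1470 × 500 = 735000 N.
Try a within the flange: a = T/(0.85 f'_c b_f) = 735000/(0.85 × 29.4 × 1430) = 20.57 mm.
Since a = 20.57 ≤ h_f = 150 mm, the stress block lies entirely in the flange; analyse as a rectangular beam of width b_f.
M_n = T(d − a/2) = 735000 × (545 − 10.285) = 393.02 × 10⁶ N·mm.
M_n = 393.02 kN·m.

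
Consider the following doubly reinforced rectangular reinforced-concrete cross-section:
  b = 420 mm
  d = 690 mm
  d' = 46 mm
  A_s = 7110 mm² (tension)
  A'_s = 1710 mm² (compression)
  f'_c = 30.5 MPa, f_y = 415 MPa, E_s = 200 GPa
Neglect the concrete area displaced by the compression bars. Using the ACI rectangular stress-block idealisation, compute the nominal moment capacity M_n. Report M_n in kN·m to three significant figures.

M_n ≈ 1770 kN·m

Assume both tension and compression steel yield.
Net tension couple steel: A_s − A'_s = 5400 mm².
a = (A_s − A'_s) f_y / (0.85 f'_c b) = 2241000/(0.85 × 30.5 × 420) = 205.81 mm.
c = a/β₁ = 205.81/0.832 = 247.37 mm; ε'_s = 0.003(c − d')/c = 0.0024 ≥ f_y/E_s = 0.0021, so compression steel does yield.
M_n = (A_s − A'_s) f_y (d − a/2) + A'_s f_y (d − d') = [2241000 × (690 − 102.905) + 709650 × (690 − 46)] × 10⁻⁶ = 1315.68 + 457.01 = 1772.69 kN·m.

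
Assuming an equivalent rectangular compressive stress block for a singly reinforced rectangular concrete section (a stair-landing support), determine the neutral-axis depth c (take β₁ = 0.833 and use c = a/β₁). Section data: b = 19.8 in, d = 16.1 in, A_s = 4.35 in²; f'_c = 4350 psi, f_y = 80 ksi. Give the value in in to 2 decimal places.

c ≈ 5.71 in

T = A_s f_y = 4.35 × 80 = 348 kips.
a = T/(0.85 f'_c b) = 348/(0.85 × 4.35 × 19.8) = 4.7534 in.
With β₁ = 0.833, c = a/β₁ = 4.7534/0.833 = 5.71 in.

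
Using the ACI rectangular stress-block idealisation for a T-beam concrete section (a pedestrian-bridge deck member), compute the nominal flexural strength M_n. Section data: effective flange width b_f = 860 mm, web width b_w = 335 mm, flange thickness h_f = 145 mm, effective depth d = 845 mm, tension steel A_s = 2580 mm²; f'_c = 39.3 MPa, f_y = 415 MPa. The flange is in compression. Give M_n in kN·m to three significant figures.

Tension: T = A_s f_y = 2580 × 415 = 1070700 N.
Try a within the flange: a = T/(0.85 f'_c b_f) = 1070700/(0.85 × 39.3 × 860) = 37.27 mm.
Since a = 37.27 ≤ h_f = 145 mm, the stress block lies entirely in the flange; analyse as a rectangular beam of width b_f.
M_n = T(d − a/2) = 1070700 × (845 − 18.635) = 884.79 × 10⁶ N·mm.
M_n = 884.79 kN·m.

M_n ≈ 885 kN·m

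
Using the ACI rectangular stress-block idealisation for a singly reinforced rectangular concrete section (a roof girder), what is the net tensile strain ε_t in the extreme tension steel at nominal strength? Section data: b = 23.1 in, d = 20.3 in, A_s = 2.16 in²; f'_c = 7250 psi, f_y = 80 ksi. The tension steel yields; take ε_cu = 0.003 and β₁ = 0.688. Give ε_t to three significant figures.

a = A_s f_y/(0.85 f'_c b) = 1.214 in.
β₁ = 0.688, so c = a/β₁ = 1.214/0.688 = 1.765 in.
From the linear strain diagram with ε_cu = 0.003: ε_t = 0.003 (d − c)/c = 0.003 × (20.3 − 1.765)/1.765 = 0.0315.
Since ε_t ≥ 0.005, the section is tension-controlled.

ε_t ≈ 0.0315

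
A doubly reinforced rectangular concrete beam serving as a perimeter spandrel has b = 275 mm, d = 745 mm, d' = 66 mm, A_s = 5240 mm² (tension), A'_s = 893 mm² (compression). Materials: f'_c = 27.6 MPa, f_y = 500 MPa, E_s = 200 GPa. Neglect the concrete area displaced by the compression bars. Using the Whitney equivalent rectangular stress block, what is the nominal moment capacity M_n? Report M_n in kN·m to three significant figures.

M_n ≈ 1560 kN·m

Assume both tension and compression steel yield.
Net tension couple steel: A_s − A'_s = 4347 mm².
a = (A_s − A'_s) f_y / (0.85 f'_c b) = 2173500/(0.85 × 27.6 × 275) = 336.90 mm.
c = a/β₁ = 336.90/0.85 = 396.35 mm; ε'_s = 0.003(c − d')/c = 0.0025 ≥ f_y/E_s = 0.0025, so compression steel does yield.
M_n = (A_s − A'_s) f_y (d − a/2) + A'_s f_y (d − d') = [2173500 × (745 − 168.45) + 446500 × (745 − 66)] × 10⁻⁶ = 1253.13 + 303.17 = 1556.30 kN·m.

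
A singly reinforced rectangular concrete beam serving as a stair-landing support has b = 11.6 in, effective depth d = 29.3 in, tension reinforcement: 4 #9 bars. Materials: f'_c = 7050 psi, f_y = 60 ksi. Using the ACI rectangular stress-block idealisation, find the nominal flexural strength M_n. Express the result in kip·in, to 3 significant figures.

M_n ≈ 6620 kip·in

A_s = 4 × 1 = 4 in².
T = A_s f_y = 4 × 60 = 240 kips.
a = T/(0.85 f'_c b) = 240/(0.85 × 7.05 × 11.6) = 3.453 in.
M_n = T(d − a/2) = 240 × (29.3 − 1.7265) = 6617.6 kip·in.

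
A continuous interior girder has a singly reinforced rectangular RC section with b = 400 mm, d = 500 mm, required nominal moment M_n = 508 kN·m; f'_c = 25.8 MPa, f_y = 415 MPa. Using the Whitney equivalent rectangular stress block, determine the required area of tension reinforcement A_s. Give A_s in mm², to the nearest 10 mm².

A_s ≈ 2830 mm²

With M_n = 0.85 f'_c a b (d − a/2), solve the quadratic for a:
a = d − √(d² − 2M_n/(0.85 f'_c b)) = 500 − √(500² − 2 × 508×10⁶/(0.85 × 25.8 × 400)) = 133.70 mm.
A_s = 0.85 f'_c a b / f_y = 0.85 × 25.8 × 133.70 × 400 / 415 = 2826.1 mm².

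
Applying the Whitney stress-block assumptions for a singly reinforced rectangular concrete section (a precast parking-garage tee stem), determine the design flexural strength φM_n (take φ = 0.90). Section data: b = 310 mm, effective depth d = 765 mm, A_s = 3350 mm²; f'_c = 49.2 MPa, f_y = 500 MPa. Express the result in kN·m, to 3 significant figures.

T = A_s f_y = 3350 × 500 = 1675000 N = 1675 kN.
From C = T: a = T/(0.85 f'_c b) = 1675000/(0.85 × 49.2 × 310) = 129.20 mm.
M_n = T(d − a/2) = 1675 kN × (765 − 64.6) mm = 1173.17 kN·m.
φM_n = 0.90 × 1173.17 = 1055.85 kN·m.

φM_n ≈ 1060 kN·m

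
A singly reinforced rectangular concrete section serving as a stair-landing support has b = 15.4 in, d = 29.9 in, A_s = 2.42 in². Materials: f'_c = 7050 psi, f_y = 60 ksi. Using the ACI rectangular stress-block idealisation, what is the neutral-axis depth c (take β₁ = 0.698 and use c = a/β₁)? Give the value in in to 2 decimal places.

T = A_s f_y = 2.42 × 60 = 145.2 kips.
a = T/(0.85 f'_c b) = 145.2/(0.85 × 7.05 × 15.4) = 1.5734 in.
With β₁ = 0.698, c = a/β₁ = 1.5734/0.698 = 2.25 in.

c ≈ 2.25 in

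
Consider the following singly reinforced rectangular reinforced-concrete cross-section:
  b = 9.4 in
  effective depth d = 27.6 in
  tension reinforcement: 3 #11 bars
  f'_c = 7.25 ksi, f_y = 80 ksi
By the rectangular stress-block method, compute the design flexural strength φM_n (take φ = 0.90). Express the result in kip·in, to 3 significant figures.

φM_n ≈ 8210 kip·in

A_s = 3 × 1.56 = 4.68 in².
T = A_s f_y = 4.68 × 80 = 374.4 kips.
a = T/(0.85 f'_c b) = 374.4/(0.85 × 7.25 × 9.4) = 6.463 in.
M_n = T(d − a/2) = 374.4 × (27.6 − 3.2315) = 9123.6 kip·in.
φM_n = 0.90 × 9123.6 = 8211.2 kip·in.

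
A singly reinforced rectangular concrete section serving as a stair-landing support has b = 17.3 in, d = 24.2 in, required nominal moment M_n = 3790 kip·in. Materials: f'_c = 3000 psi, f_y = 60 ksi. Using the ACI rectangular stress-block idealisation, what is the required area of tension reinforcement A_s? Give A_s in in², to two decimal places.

From M_n = 0.85 f'_c a b (d − a/2):
a = d − √(d² − 2M_n/(0.85 f'_c b)) = 24.2 − √(24.2² − 2 × 3790/(0.85 × 3 × 17.3)) = 3.858 in.
A_s = 0.85 f'_c a b / f_y = 0.85 × 3 × 3.858 × 17.3 / 60 = 2.837 in².

A_s ≈ 2.84 in²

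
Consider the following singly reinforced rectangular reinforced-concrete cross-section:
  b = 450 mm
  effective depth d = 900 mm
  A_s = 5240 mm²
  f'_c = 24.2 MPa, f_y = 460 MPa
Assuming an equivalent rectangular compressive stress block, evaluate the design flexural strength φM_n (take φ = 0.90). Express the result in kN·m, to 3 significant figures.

φM_n ≈ 1670 kN·m

T = A_s f_y = 5240 × 460 = 2410400 N = 2410.4 kN.
From C = T: a = T/(0.85 f'_c b) = 2410400/(0.85 × 24.2 × 450) = 260.40 mm.
M_n = T(d − a/2) = 2410.4 kN × (900 − 130.2) mm = 1855.53 kN·m.
φM_n = 0.90 × 1855.53 = 1669.98 kN·m.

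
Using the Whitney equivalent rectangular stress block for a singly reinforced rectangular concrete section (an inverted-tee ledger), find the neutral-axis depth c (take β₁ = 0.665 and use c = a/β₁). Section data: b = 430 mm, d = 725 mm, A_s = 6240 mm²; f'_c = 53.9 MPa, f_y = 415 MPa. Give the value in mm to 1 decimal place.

T = A_s f_y = 6240 × 415 = 2589600 N = 2589.6 kN.
Setting C = 0.85 f'_c a b equal to T: a = 2589600/(0.85 × 53.9 × 430) = 131.449 mm.
With β₁ = 0.665, c = a/β₁ = 131.449/0.665 = 197.7 mm.

c ≈ 197.7 mm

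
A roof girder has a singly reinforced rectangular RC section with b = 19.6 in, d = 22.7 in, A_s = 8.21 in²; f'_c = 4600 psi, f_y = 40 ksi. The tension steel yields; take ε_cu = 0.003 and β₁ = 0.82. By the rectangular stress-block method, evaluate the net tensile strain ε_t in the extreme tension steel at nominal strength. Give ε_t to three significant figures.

a = A_s f_y/(0.85 f'_c b) = 4.285 in.
β₁ = 0.82, so c = a/β₁ = 4.285/0.82 = 5.226 in.
From the linear strain diagram with ε_cu = 0.003: ε_t = 0.003 (d − c)/c = 0.003 × (22.7 − 5.226)/5.226 = 0.0100.
Since ε_t ≥ 0.005, the section is tension-controlled.

ε_t ≈ 0.0100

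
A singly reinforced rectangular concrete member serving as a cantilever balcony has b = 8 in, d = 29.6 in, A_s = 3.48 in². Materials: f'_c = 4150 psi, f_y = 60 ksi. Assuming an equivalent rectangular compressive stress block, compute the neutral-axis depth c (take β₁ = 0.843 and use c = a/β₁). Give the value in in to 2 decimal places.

c ≈ 8.78 in

T = A_s f_y = 3.48 × 60 = 208.8 kips.
a = T/(0.85 f'_c b) = 208.8/(0.85 × 4.15 × 8) = 7.3990 in.
With β₁ = 0.843, c = a/β₁ = 7.3990/0.843 = 8.78 in.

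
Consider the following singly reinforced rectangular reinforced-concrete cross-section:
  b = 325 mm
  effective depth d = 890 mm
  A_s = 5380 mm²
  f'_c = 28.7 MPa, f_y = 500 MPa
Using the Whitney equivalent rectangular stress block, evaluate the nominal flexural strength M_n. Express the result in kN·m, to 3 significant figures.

T = A_s f_y = 5380 × 500 = 2690000 N = 2690 kN.
From C = T: a = T/(0.85 f'_c b) = 2690000/(0.85 × 28.7 × 325) = 339.29 mm.
M_n = T(d − a/2) = 2690 kN × (890 − 169.645) mm = 1937.75 kN·m.

M_n ≈ 1940 kN·m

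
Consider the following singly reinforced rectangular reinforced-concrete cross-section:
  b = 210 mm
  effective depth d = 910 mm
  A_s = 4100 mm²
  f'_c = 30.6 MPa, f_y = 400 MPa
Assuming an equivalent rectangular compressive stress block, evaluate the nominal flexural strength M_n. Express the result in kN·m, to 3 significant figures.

M_n ≈ 1250 kN·m

T = A_s f_y = 4100 × 400 = 1640000 N = 1640 kN.
From C = T: a = T/(0.85 f'_c b) = 1640000/(0.85 × 30.6 × 210) = 300.25 mm.
M_n = T(d − a/2) = 1640 kN × (910 − 150.125) mm = 1246.20 kN·m.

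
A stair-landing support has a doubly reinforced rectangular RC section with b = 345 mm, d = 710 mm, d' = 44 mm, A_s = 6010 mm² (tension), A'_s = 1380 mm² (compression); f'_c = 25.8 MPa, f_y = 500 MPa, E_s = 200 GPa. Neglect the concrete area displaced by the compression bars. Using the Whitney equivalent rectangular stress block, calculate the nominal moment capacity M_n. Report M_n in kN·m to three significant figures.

M_n ≈ 1750 kN·m

Assume both tension and compression steel yield.
Net tension couple steel: A_s − A'_s = 4630 mm².
a = (A_s − A'_s) f_y / (0.85 f'_c b) = 2315000/(0.85 × 25.8 × 345) = 305.98 mm.
c = a/β₁ = 305.98/0.85 = 359.98 mm; ε'_s = 0.003(c − d')/c = 0.0026 ≥ f_y/E_s = 0.0025, so compression steel does yield.
M_n = (A_s − A'_s) f_y (d − a/2) + A'_s f_y (d − d') = [2315000 × (710 − 152.99) + 690000 × (710 − 44)] × 10⁻⁶ = 1289.48 + 459.54 = 1749.02 kN·m.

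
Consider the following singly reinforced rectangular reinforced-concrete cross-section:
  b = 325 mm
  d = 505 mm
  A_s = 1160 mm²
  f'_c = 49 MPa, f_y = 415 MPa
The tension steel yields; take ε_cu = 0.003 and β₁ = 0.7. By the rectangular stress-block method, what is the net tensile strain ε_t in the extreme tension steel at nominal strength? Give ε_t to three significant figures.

ε_t ≈ 0.0268

a = A_s f_y/(0.85 f'_c b) = 35.56 mm.
β₁ = 0.7, so c = a/β₁ = 35.56/0.7 = 50.80 mm.
From the linear strain diagram with ε_cu = 0.003: ε_t = 0.003 (d − c)/c = 0.003 × (505 − 50.80)/50.80 = 0.0268.
Since ε_t ≥ 0.005, the section is tension-controlled.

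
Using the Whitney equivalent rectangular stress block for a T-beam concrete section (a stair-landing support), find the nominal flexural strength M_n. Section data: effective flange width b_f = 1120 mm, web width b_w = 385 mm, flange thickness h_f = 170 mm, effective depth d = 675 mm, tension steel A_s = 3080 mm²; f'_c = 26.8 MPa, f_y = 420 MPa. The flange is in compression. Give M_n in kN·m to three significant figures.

Tension: T = A_s f_y = 3080 × 420 = 1293600 N.
Try a within the flange: a = T/(0.85 f'_c b_f) = 1293600/(0.85 × 26.8 × 1120) = 50.70 mm.
Since a = 50.70 ≤ h_f = 170 mm, the stress block lies entirely in the flange; analyse as a rectangular beam of width b_f.
M_n = T(d − a/2) = 1293600 × (675 − 25.35) = 840.39 × 10⁶ N·mm.
M_n = 840.39 kN·m.

M_n ≈ 840 kN·m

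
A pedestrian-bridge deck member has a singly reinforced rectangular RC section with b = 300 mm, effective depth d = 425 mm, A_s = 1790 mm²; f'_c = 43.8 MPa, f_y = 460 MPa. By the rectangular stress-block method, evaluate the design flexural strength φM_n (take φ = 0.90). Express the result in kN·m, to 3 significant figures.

T = A_s f_y = 1790 × 460 = 823400 N = 823.4 kN.
From C = T: a = T/(0.85 f'_c b) = 823400/(0.85 × 43.8 × 300) = 73.72 mm.
M_n = T(d − a/2) = 823.4 kN × (425 − 36.86) mm = 319.59 kN·m.
φM_n = 0.90 × 319.59 = 287.63 kN·m.

φM_n ≈ 288 kN·m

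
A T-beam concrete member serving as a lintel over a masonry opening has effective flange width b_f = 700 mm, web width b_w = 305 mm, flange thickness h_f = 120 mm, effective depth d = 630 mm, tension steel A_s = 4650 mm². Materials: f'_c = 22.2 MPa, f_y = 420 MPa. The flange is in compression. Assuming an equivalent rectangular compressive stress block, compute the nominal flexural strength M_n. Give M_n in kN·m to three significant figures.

Tension: T = A_s f_y = 4650 × 420 = 1953000 N.
Try a within the flange: a = T/(0.85 f'_c b_f) = 1953000/(0.85 × 22.2 × 700) = 147.85 mm.
a = 147.85 > h_f = 120 mm: the block extends into the web. Split into flange-overhang and web parts.
C_f = 0.85 f'_c (b_f − b_w) h_f = 0.85 × 22.2 × (700 − 305) × 120 = 894438 N.
Remaining web compression depth: a_w = (T − C_f)/(0.85 f'_c b_w) = (1953000 − 894438)/(0.85 × 22.2 × 305) = 183.93 mm.
M_n = C_f(d − h_f/2) + (T − C_f)(d − a_w/2) = 894438 × (630 − 60) + 1058562 × (630 − 91.965) = 509.83 + 569.54 = 1079.37 × 10⁶ N·mm.
M_n = 1079.37 kN·m.

M_n ≈ 1080 kN·m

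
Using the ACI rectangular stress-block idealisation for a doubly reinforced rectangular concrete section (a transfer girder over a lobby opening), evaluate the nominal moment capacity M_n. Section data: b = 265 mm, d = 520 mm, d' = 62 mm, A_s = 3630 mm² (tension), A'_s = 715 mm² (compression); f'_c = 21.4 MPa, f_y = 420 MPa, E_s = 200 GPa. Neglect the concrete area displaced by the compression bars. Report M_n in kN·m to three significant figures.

Assume both tension and compression steel yield.
Net tension couple steel: A_s − A'_s = 2915 mm².
a = (A_s − A'_s) f_y / (0.85 f'_c b) = 1224300/(0.85 × 21.4 × 265) = 253.99 mm.
c = a/β₁ = 253.99/0.85 = 298.81 mm; ε'_s = 0.003(c − d')/c = 0.0024 ≥ f_y/E_s = 0.0021, so compression steel does yield.
M_n = (A_s − A'_s) f_y (d − a/2) + A'_s f_y (d − d') = [1224300 × (520 − 126.995) + 300300 × (520 − 62)] × 10⁻⁶ = 481.16 + 137.54 = 618.70 kN·m.

M_n ≈ 619 kN·m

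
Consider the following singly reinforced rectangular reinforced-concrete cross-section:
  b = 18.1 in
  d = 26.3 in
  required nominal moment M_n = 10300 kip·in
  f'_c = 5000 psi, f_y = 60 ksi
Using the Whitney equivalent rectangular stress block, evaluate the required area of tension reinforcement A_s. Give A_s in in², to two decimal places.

A_s ≈ 7.32 in²

From M_n = 0.85 f'_c a b (d − a/2):
a = d − √(d² − 2M_n/(0.85 f'_c b)) = 26.3 − √(26.3² − 2 × 10300/(0.85 × 5 × 18.1)) = 5.711 in.
A_s = 0.85 f'_c a b / f_y = 0.85 × 5 × 5.711 × 18.1 / 60 = 7.322 in².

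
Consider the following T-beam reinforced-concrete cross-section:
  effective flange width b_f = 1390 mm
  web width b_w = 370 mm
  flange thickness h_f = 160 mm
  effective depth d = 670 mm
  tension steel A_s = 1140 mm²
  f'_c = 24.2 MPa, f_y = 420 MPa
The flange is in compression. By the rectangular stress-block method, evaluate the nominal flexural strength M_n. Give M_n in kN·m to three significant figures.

M_n ≈ 317 kN·m

Tension: T = A_s f_y = 1140 × 420 = 478800 N.
Try a within the flange: a = T/(0.85 f'_c b_f) = 478800/(0.85 × 24.2 × 1390) = 16.75 mm.
Since a = 16.75 ≤ h_f = 160 mm, the stress block lies entirely in the flange; analyse as a rectangular beam of width b_f.
M_n = T(d − a/2) = 478800 × (670 − 8.375) = 316.79 × 10⁶ N·mm.
M_n = 316.79 kN·m.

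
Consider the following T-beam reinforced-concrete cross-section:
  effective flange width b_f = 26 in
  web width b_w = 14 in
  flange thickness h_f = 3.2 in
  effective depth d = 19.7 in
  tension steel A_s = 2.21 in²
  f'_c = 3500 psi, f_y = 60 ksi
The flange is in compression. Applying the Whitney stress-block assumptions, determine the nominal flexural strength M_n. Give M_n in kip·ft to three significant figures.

M_n ≈ 208 kip·ft

Tension: T = A_s f_y = 2.21 × 60 = 132.6 kips.
Try a within the flange: a = T/(0.85 f'_c b_f) = 132.6/(0.85 × 3.5 × 26) = 1.714 in.
Since a = 1.714 ≤ h_f = 3.2 in, the stress block lies entirely in the flange; analyse as a rectangular beam of width b_f.
M_n = T(d − a/2) = 132.6 × (19.7 − 0.857) = 2498.6 kip·in.
M_n = 2498.6/12 = 208.22 kip·ft.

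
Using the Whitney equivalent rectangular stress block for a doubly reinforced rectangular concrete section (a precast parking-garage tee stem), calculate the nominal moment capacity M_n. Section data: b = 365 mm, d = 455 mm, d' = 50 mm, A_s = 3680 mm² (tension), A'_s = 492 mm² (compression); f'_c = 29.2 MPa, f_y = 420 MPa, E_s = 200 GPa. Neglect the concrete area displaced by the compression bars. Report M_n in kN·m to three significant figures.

M_n ≈ 594 kN·m

Assume both tension and compression steel yield.
Net tension couple steel: A_s − A'_s = 3188 mm².
a = (A_s − A'_s) f_y / (0.85 f'_c b) = 1338960/(0.85 × 29.2 × 365) = 147.80 mm.
c = a/β₁ = 147.80/0.841 = 175.74 mm; ε'_s = 0.003(c − d')/c = 0.0021 ≥ f_y/E_s = 0.0021, so compression steel does yield.
M_n = (A_s − A'_s) f_y (d − a/2) + A'_s f_y (d − d') = [1338960 × (455 − 73.9) + 206640 × (455 − 50)] × 10⁻⁶ = 510.28 + 83.69 = 593.97 kN·m.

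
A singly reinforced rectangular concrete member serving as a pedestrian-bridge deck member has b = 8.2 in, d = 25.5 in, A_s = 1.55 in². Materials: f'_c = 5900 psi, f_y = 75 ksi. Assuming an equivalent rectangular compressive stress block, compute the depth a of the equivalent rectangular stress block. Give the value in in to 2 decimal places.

a ≈ 2.83 in

T = A_s f_y = 1.55 × 75 = 116.25 kips.
a = T/(0.85 f'_c b) = 116.25/(0.85 × 5.9 × 8.2) = 2.83 in.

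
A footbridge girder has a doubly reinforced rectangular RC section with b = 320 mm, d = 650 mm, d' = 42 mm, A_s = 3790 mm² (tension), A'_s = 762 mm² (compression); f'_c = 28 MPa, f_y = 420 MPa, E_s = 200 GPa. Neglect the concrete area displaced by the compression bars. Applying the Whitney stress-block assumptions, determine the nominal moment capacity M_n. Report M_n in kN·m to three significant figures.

M_n ≈ 915 kN·m

Assume both tension and compression steel yield.
Net tension couple steel: A_s − A'_s = 3028 mm².
a = (A_s − A'_s) f_y / (0.85 f'_c b) = 1271760/(0.85 × 28 × 320) = 166.99 mm.
c = a/β₁ = 166.99/0.85 = 196.46 mm; ε'_s = 0.003(c − d')/c = 0.0024 ≥ f_y/E_s = 0.0021, so compression steel does yield.
M_n = (A_s − A'_s) f_y (d − a/2) + A'_s f_y (d − d') = [1271760 × (650 − 83.495) + 320040 × (650 − 42)] × 10⁻⁶ = 720.46 + 194.58 = 915.04 kN·m.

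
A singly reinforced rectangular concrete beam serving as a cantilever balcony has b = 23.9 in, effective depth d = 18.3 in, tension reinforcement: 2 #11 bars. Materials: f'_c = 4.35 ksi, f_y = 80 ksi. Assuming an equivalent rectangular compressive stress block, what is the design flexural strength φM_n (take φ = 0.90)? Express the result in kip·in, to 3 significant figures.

φM_n ≈ 3790 kip·in

A_s = 2 × 1.56 = 3.12 in².
T = A_s f_y = 3.12 × 80 = 249.6 kips.
a = T/(0.85 f'_c b) = 249.6/(0.85 × 4.35 × 23.9) = 2.824 in.
M_n = T(d − a/2) = 249.6 × (18.3 − 1.412) = 4215.2 kip·in.
φM_n = 0.90 × 4215.2 = 3793.7 kip·in.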